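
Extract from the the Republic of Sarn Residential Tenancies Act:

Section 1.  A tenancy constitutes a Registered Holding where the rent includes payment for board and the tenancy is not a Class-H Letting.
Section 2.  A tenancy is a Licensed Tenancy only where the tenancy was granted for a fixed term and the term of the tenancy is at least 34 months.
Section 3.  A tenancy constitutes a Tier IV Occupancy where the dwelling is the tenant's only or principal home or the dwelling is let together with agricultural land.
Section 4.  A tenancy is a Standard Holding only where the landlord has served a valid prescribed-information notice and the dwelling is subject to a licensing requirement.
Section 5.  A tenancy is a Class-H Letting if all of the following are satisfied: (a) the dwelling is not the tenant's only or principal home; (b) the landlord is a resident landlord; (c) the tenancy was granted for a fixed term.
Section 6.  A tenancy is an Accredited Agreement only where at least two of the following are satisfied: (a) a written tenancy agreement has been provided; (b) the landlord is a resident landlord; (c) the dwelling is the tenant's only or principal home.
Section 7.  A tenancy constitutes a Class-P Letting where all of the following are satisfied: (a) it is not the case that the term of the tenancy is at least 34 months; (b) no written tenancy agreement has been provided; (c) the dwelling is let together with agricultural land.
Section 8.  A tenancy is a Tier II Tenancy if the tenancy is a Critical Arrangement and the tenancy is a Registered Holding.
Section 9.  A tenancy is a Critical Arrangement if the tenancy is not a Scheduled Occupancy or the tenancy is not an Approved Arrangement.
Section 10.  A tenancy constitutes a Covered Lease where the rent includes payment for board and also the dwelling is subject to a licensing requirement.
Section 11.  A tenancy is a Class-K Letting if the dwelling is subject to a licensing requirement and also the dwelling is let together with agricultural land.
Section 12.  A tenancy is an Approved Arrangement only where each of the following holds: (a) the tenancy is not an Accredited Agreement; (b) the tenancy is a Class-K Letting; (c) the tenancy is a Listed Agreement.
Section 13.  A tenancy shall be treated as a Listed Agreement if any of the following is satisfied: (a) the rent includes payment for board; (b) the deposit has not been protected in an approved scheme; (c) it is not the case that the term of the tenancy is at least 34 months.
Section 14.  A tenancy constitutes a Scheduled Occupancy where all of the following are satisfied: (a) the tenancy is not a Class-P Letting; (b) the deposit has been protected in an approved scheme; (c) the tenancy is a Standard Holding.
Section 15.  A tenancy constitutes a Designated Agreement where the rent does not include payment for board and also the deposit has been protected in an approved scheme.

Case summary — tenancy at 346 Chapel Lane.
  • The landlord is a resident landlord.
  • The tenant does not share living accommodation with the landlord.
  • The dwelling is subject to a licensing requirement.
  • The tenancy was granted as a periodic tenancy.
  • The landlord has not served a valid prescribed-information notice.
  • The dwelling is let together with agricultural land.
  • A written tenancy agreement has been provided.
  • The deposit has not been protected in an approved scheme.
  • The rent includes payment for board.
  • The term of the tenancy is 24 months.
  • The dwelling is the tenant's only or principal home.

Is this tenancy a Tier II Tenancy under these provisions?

section 7 — Class-P Letting: [term of the tenancy: 24 months ≥ 34 months? no, so negated condition yes] AND [no written tenancy agreement has been provided? no] AND [the dwelling is let together with agricultural land? yes] → not satisfied.
section 4 — Standard Holding: [the landlord has served a valid prescribed-information notice? no] AND [the dwelling is subject to a licensing requirement? yes] → not satisfied.
section 14 — Scheduled Occupancy: [not a Class-P Letting (section 7)? yes] AND [the deposit has been protected in an approved scheme? no] AND [Standard Holding (section 4)? no] → not satisfied.
section 6 — Accredited Agreement: a written tenancy agreement has been provided? yes; the landlord is a resident landlord? yes; the dwelling is the tenant's only or principal home? yes — 3 of 3 hold (need ≥2) → satisfied.
section 11 — Class-K Letting: [the dwelling is subject to a licensing requirement? yes] AND [the dwelling is let together with agricultural land? yes] → satisfied.
section 13 — Listed Agreement: [the rent includes payment for board? yes] OR [the deposit has not been protected in an approved scheme? yes] OR [term of the tenancy: 24 months ≥ 34 months? no, so negated condition yes] → satisfied.
section 12 — Approved Arrangement: [not an Accredited Agreement (section 6)? no] AND [Class-K Letting (section 11)? yes] AND [Listed Agreement (section 13)? yes] → not satisfied.
section 9 — Critical Arrangement: [not a Scheduled Occupancy (section 14)? yes] OR [not an Approved Arrangement (section 12)? yes] → satisfied.
section 5 — Class-H Letting: [the dwelling is not the tenant's only or principal home? no] AND [the landlord is a resident landlord? yes] AND [the tenancy was granted for a fixed term? no] → not satisfied.
section 1 — Registered Holding: [the rent includes payment for board? yes] AND [not a Class-H Letting (section 5)? yes] → satisfied.
section 8 — Tier II Tenancy: [Critical Arrangement (section 9)? yes] AND [Registered Holding (section 1)? yes] → satisfied.

Yes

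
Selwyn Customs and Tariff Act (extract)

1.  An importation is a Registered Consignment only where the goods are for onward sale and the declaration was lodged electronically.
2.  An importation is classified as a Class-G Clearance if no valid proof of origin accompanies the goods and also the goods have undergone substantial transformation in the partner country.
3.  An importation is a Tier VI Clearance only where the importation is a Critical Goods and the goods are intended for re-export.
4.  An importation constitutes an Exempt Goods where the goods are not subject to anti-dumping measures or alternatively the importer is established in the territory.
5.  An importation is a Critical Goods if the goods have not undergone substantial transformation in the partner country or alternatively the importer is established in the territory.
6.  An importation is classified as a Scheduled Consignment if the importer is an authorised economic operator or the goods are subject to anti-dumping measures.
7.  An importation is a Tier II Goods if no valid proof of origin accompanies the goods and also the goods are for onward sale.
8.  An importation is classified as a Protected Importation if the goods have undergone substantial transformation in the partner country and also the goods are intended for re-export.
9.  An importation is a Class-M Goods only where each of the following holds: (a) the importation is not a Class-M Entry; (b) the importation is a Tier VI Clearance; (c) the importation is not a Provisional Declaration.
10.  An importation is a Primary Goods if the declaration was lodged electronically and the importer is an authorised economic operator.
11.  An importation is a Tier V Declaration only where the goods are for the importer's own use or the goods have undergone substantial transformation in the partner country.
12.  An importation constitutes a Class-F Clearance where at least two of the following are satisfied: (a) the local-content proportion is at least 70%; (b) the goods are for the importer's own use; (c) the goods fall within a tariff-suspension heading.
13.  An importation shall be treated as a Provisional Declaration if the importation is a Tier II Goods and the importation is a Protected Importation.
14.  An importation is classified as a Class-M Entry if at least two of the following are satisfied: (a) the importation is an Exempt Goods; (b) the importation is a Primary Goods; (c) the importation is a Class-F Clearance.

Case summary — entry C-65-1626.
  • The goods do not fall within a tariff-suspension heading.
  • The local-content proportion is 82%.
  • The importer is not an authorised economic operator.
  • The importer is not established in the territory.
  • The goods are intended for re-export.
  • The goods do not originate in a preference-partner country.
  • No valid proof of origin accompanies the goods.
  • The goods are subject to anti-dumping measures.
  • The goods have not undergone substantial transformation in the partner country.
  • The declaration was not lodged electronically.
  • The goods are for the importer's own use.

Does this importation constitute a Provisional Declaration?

Under paragraph 7: no valid proof of origin accompanies the goods? yes; and the goods are for onward sale? no. So the importation is not a Tier II Goods.
Under paragraph 8: the goods have undergone substantial transformation in the partner country? no; and the goods are intended for re-export? yes. So the importation is not a Protected Importation.
Under paragraph 13: Tier II Goods (paragraph 7)? no; and Protected Importation (paragraph 8)? no. So the importation is not a Provisional Declaration.

No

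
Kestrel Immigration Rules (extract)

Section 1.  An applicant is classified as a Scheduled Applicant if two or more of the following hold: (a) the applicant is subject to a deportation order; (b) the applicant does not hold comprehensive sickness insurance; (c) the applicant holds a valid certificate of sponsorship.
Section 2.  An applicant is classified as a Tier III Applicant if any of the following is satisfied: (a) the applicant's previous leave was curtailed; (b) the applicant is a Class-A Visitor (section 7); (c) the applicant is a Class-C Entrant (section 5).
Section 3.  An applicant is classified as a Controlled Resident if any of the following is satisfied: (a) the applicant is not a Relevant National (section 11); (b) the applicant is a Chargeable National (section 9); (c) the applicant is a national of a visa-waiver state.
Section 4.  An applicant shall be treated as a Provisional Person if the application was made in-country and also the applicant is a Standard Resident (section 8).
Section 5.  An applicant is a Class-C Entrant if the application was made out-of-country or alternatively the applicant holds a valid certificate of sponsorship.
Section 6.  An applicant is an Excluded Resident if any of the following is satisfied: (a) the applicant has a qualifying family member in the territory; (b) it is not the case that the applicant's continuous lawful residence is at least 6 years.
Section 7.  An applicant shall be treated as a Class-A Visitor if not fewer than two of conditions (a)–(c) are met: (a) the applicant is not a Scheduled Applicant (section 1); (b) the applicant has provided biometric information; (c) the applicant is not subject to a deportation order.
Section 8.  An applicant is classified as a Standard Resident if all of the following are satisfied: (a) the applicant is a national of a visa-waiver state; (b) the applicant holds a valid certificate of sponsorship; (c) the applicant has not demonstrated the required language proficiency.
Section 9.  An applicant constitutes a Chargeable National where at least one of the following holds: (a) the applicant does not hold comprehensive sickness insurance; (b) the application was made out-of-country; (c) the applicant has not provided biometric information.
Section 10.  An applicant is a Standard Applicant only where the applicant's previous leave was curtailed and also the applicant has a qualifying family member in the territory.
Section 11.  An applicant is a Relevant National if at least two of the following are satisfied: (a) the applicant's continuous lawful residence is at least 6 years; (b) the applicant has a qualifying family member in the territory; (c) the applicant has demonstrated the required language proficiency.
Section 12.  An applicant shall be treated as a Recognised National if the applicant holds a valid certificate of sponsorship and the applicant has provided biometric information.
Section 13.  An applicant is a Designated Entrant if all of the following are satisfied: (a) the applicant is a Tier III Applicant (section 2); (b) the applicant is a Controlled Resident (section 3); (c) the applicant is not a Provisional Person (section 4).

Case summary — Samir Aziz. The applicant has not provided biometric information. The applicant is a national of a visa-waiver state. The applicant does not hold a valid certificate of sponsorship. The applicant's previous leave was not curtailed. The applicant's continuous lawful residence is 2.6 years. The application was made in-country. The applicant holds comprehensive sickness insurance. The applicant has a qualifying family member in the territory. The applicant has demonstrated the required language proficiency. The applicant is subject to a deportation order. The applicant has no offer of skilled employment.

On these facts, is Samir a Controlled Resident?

Under section 11: applicant's continuous lawful residence: 2.6 years ≥ 6 years? no; the applicant has a qualifying family member in the territory? yes; the applicant has demonstrated the required language proficiency? yes — 2 of 3 hold (need ≥2) → satisfied.
Under section 9: the applicant does not hold comprehensive sickness insurance? no; or the application was made out-of-country? no; or the applicant has not provided biometric information? yes. So the applicant is a Chargeable National.
Under section 3: not a Relevant National (section 11)? no; or Chargeable National (section 9)? yes; or the applicant is a national of a visa-waiver state? yes. So the applicant is a Controlled Resident.

Yes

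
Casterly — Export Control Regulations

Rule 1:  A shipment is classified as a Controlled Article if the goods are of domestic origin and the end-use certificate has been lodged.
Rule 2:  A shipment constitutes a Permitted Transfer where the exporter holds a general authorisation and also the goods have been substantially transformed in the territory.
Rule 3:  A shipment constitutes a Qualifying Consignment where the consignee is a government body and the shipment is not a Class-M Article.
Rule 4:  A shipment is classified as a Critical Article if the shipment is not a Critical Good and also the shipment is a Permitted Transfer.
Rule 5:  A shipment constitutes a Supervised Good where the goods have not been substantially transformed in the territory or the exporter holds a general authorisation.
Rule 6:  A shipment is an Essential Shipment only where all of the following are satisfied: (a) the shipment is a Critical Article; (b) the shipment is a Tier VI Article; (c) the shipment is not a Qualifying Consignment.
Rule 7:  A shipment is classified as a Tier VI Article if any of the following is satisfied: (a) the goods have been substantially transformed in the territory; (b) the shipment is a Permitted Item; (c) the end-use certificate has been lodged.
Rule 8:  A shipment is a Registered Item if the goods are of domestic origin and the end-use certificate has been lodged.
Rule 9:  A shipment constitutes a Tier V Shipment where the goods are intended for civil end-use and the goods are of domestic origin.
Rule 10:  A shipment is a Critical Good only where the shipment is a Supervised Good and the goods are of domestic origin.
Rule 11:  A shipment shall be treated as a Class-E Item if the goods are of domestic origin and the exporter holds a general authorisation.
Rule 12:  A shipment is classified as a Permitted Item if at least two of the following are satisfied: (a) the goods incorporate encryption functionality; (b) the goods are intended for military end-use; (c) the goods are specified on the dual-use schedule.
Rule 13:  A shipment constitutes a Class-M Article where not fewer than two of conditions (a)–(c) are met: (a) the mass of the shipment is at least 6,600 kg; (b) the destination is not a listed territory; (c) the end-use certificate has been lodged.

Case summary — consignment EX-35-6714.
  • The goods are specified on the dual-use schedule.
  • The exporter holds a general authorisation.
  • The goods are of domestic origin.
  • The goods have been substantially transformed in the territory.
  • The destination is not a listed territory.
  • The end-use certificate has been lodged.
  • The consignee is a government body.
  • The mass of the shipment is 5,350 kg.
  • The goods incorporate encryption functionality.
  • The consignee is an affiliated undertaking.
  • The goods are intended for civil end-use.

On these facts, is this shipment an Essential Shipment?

rule 5 — Supervised Good: [the goods have not been substantially transformed in the territory? no] OR [the exporter holds a general authorisation? yes] → satisfied.
rule 10 — Critical Good: [Supervised Good (rule 5)? yes] AND [the goods are of domestic origin? yes] → satisfied.
rule 2 — Permitted Transfer: [the exporter holds a general authorisation? yes] AND [the goods have been substantially transformed in the territory? yes] → satisfied.
rule 4 — Critical Article: [not a Critical Good (rule 10)? no] AND [Permitted Transfer (rule 2)? yes] → not satisfied.
rule 12 — Permitted Item: the goods incorporate encryption functionality? yes; the goods are intended for military end-use? no; the goods are specified on the dual-use schedule? yes — 2 of 3 hold (need ≥2) → satisfied.
rule 7 — Tier VI Article: [the goods have been substantially transformed in the territory? yes] OR [Permitted Item (rule 12)? yes] OR [the end-use certificate has been lodged? yes] → satisfied.
rule 13 — Class-M Article: mass of the shipment: 5,350 kg ≥ 6,600 kg? no; the destination is not a listed territory? yes; the end-use certificate has been lodged? yes — 2 of 3 hold (need ≥2) → satisfied.
rule 3 — Qualifying Consignment: [the consignee is a government body? yes] AND [not a Class-M Article (rule 13)? no] → not satisfied.
rule 6 — Essential Shipment: [Critical Article (rule 4)? no] AND [Tier VI Article (rule 7)? yes] AND [not a Qualifying Consignment (rule 3)? yes] → not satisfied.

No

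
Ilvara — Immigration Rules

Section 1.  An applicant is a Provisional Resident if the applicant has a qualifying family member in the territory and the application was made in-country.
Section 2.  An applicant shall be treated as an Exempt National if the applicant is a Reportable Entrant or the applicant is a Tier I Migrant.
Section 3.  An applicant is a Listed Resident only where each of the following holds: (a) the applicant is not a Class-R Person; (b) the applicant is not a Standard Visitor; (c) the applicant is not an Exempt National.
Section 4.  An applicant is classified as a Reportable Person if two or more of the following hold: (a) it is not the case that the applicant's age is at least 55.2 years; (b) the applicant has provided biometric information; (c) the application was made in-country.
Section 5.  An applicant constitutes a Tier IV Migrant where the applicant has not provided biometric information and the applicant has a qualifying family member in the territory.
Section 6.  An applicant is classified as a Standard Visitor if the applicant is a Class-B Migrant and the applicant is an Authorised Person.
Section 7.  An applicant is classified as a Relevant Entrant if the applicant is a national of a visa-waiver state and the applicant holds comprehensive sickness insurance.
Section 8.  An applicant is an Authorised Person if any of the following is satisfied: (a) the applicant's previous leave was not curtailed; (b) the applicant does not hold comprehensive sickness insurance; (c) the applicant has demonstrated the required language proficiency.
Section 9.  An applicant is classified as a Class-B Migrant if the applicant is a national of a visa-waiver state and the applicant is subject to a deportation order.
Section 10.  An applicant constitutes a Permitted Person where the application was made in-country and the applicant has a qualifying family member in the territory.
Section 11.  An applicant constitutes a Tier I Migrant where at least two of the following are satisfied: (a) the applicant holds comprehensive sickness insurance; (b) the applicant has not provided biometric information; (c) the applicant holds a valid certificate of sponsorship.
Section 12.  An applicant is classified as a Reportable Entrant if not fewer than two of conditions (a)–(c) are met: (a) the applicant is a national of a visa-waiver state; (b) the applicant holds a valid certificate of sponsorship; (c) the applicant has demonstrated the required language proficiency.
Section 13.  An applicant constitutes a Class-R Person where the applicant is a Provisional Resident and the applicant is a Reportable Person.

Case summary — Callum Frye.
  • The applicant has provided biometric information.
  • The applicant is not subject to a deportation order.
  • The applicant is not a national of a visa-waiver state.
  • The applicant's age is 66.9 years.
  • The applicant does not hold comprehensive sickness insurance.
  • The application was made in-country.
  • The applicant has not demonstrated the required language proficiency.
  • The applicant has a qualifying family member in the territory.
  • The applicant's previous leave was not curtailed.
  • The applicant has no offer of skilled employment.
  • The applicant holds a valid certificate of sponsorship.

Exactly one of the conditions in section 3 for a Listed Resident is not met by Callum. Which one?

Under section 1: the applicant has a qualifying family member in the territory? yes; and the application was made in-country? yes. So the applicant is a Provisional Resident.
Under section 4: applicant's age: 66.9 years ≥ 55.2 years? yes, so negated condition no; the applicant has provided biometric information? yes; the application was made in-country? yes — 2 of 3 hold (need ≥2) → satisfied.
Under section 13: Provisional Resident (section 1)? yes; and Reportable Person (section 4)? yes. So the applicant is a Class-R Person.
Under section 9: the applicant is a national of a visa-waiver state? no; and the applicant is subject to a deportation order? no. So the applicant is not a Class-B Migrant.
Under section 8: the applicant's previous leave was not curtailed? yes; or the applicant does not hold comprehensive sickness insurance? yes; or the applicant has demonstrated the required language proficiency? no. So the applicant is an Authorised Person.
Under section 6: Class-B Migrant (section 9)? no; and Authorised Person (section 8)? yes. So the applicant is not a Standard Visitor.
Under section 12: the applicant is a national of a visa-waiver state? no; the applicant holds a valid certificate of sponsorship? yes; the applicant has demonstrated the required language proficiency? no — 1 of 3 hold (need ≥2) → not satisfied.
Under section 11: the applicant holds comprehensive sickness insurance? no; the applicant has not provided biometric information? no; the applicant holds a valid certificate of sponsorship? yes — 1 of 3 hold (need ≥2) → not satisfied.
Under section 2: Reportable Entrant (section 12)? no; or Tier I Migrant (section 11)? no. So the applicant is not an Exempt National.
Under section 3: not a Class-R Person (section 13)? no; and not a Standard Visitor (section 6)? yes; and not an Exempt National (section 2)? yes. So the applicant is not a Listed Resident.

Class-R Person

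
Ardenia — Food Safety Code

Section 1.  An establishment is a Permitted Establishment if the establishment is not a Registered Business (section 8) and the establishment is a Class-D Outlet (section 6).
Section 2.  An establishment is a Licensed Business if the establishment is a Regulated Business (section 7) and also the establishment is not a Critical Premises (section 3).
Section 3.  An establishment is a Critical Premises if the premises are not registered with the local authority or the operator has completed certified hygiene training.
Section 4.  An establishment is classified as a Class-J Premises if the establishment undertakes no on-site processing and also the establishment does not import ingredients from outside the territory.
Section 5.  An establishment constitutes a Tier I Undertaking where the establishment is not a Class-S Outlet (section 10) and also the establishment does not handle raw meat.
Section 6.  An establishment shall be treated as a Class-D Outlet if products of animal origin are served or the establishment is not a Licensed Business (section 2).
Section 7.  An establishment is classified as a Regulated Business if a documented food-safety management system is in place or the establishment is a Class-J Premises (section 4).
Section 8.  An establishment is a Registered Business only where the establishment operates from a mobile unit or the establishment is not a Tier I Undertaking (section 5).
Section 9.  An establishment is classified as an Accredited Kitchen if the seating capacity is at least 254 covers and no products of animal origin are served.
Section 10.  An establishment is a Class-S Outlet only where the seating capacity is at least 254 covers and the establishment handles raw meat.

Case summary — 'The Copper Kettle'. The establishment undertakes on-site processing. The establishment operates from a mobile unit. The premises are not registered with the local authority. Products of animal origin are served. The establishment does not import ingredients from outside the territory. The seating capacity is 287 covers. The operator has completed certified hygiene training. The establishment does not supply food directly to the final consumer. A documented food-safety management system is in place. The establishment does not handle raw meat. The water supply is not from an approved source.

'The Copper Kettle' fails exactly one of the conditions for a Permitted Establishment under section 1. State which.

section 10 — Class-S Outlet: [seating capacity: 287 covers ≥ 254 covers? yes] AND [the establishment handles raw meat? no] → not satisfied.
section 5 — Tier I Undertaking: [not a Class-S Outlet (section 10)? yes] AND [the establishment does not handle raw meat? yes] → satisfied.
section 8 — Registered Business: [the establishment operates from a mobile unit? yes] OR [not a Tier I Undertaking (section 5)? no] → satisfied.
section 4 — Class-J Premises: [the establishment undertakes no on-site processing? no] AND [the establishment does not import ingredients from outside the territory? yes] → not satisfied.
section 7 — Regulated Business: [a documented food-safety management system is in place? yes] OR [Class-J Premises (section 4)? no] → satisfied.
section 3 — Critical Premises: [the premises are not registered with the local authority? yes] OR [the operator has completed certified hygiene training? yes] → satisfied.
section 2 — Licensed Business: [Regulated Business (section 7)? yes] AND [not a Critical Premises (section 3)? no] → not satisfied.
section 6 — Class-D Outlet: [products of animal origin are served? yes] OR [not a Licensed Business (section 2)? yes] → satisfied.
section 1 — Permitted Establishment: [not a Registered Business (section 8)? no] AND [Class-D Outlet (section 6)? yes] → not satisfied.

Registered Business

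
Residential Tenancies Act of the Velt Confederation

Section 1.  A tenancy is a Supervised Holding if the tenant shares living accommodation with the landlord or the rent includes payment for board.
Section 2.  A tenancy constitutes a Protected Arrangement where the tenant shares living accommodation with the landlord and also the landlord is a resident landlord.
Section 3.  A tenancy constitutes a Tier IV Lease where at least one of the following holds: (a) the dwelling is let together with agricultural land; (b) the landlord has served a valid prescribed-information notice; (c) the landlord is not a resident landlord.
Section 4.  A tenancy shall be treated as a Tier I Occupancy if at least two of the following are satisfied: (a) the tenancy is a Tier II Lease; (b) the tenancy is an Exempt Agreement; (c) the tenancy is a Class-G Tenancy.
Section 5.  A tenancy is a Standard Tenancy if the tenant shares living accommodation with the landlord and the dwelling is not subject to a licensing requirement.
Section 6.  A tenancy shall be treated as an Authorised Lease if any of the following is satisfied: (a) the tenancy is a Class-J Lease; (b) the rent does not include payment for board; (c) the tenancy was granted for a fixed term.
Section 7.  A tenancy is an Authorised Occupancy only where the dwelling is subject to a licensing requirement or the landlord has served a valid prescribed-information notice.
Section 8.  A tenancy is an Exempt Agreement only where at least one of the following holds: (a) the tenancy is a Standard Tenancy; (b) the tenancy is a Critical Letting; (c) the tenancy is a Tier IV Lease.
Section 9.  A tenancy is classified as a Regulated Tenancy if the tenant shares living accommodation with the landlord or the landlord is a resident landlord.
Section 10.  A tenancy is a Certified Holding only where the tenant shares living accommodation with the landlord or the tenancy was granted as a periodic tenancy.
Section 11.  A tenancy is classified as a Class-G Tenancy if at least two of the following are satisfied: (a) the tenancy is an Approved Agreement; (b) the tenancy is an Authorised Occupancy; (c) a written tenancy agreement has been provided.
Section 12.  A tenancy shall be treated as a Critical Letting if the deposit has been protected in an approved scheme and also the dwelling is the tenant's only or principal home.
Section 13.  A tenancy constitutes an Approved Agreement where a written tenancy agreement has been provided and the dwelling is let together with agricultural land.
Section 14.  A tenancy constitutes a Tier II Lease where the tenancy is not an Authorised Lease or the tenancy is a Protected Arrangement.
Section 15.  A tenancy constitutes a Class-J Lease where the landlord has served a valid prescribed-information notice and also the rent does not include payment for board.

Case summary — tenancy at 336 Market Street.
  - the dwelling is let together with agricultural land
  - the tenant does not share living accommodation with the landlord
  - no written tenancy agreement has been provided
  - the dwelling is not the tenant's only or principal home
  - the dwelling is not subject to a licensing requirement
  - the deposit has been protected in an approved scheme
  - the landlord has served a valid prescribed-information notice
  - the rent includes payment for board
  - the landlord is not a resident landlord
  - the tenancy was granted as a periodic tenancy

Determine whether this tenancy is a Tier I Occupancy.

section 15 — Class-J Lease: [the landlord has served a valid prescribed-information notice? yes] AND [the rent does not include payment for board? no] → not satisfied.
section 6 — Authorised Lease: [Class-J Lease (section 15)? no] OR [the rent does not include payment for board? no] OR [the tenancy was granted for a fixed term? no] → not satisfied.
section 2 — Protected Arrangement: [the tenant shares living accommodation with the landlord? no] AND [the landlord is a resident landlord? no] → not satisfied.
section 14 — Tier II Lease: [not an Authorised Lease (section 6)? yes] OR [Protected Arrangement (section 2)? no] → satisfied.
section 5 — Standard Tenancy: [the tenant shares living accommodation with the landlord? no] AND [the dwelling is not subject to a licensing requirement? yes] → not satisfied.
section 12 — Critical Letting: [the deposit has been protected in an approved scheme? yes] AND [the dwelling is the tenant's only or principal home? no] → not satisfied.
section 3 — Tier IV Lease: [the dwelling is let together with agricultural land? yes] OR [the landlord has served a valid prescribed-information notice? yes] OR [the landlord is not a resident landlord? yes] → satisfied.
section 8 — Exempt Agreement: [Standard Tenancy (section 5)? no] OR [Critical Letting (section 12)? no] OR [Tier IV Lease (section 3)? yes] → satisfied.
section 13 — Approved Agreement: [a written tenancy agreement has been provided? no] AND [the dwelling is let together with agricultural land? yes] → not satisfied.
section 7 — Authorised Occupancy: [the dwelling is subject to a licensing requirement? no] OR [the landlord has served a valid prescribed-information notice? yes] → satisfied.
section 11 — Class-G Tenancy: Approved Agreement (section 13)? no; Authorised Occupancy (section 7)? yes; a written tenancy agreement has been provided? no — 1 of 3 hold (need ≥2) → not satisfied.
section 4 — Tier I Occupancy: Tier II Lease (section 14)? yes; Exempt Agreement (section 8)? yes; Class-G Tenancy (section 11)? no — 2 of 3 hold (need ≥2) → satisfied.

Yes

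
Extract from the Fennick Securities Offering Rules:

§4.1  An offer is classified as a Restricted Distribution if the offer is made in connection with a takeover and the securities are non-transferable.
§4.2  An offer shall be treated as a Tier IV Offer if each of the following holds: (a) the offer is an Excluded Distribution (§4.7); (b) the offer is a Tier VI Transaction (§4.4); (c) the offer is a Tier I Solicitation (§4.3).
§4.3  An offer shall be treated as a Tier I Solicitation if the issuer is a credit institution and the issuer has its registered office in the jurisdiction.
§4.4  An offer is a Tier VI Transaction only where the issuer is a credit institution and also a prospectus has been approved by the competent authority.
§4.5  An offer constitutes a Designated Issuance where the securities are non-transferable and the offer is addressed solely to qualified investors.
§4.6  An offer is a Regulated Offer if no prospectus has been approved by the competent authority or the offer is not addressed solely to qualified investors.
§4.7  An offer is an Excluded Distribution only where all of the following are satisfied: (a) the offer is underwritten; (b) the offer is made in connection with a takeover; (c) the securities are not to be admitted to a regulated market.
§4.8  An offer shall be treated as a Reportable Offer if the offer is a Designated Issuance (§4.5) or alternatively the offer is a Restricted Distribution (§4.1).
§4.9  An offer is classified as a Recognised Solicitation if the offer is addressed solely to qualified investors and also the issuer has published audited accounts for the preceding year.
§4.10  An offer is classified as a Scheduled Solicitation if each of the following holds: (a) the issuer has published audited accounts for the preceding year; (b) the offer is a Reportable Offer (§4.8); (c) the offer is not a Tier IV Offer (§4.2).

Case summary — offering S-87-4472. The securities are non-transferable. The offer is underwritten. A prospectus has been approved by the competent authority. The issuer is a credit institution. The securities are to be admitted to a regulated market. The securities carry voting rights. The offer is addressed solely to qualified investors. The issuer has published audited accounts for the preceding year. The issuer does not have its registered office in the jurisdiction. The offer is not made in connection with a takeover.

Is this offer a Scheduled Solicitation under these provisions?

§4.5 — Designated Issuance: [the securities are non-transferable? yes] AND [the offer is addressed solely to qualified investors? yes] → satisfied.
§4.1 — Restricted Distribution: [the offer is made in connection with a takeover? no] AND [the securities are non-transferable? yes] → not satisfied.
§4.8 — Reportable Offer: [Designated Issuance (§4.5)? yes] OR [Restricted Distribution (§4.1)? no] → satisfied.
§4.7 — Excluded Distribution: [the offer is underwritten? yes] AND [the offer is made in connection with a takeover? no] AND [the securities are not to be admitted to a regulated market? no] → not satisfied.
§4.4 — Tier VI Transaction: [the issuer is a credit institution? yes] AND [a prospectus has been approved by the competent authority? yes] → satisfied.
§4.3 — Tier I Solicitation: [the issuer is a credit institution? yes] AND [the issuer has its registered office in the jurisdiction? no] → not satisfied.
§4.2 — Tier IV Offer: [Excluded Distribution (§4.7)? no] AND [Tier VI Transaction (§4.4)? yes] AND [Tier I Solicitation (§4.3)? no] → not satisfied.
§4.10 — Scheduled Solicitation: [the issuer has published audited accounts for the preceding year? yes] AND [Reportable Offer (§4.8)? yes] AND [not a Tier IV Offer (§4.2)? yes] → satisfied.

Yes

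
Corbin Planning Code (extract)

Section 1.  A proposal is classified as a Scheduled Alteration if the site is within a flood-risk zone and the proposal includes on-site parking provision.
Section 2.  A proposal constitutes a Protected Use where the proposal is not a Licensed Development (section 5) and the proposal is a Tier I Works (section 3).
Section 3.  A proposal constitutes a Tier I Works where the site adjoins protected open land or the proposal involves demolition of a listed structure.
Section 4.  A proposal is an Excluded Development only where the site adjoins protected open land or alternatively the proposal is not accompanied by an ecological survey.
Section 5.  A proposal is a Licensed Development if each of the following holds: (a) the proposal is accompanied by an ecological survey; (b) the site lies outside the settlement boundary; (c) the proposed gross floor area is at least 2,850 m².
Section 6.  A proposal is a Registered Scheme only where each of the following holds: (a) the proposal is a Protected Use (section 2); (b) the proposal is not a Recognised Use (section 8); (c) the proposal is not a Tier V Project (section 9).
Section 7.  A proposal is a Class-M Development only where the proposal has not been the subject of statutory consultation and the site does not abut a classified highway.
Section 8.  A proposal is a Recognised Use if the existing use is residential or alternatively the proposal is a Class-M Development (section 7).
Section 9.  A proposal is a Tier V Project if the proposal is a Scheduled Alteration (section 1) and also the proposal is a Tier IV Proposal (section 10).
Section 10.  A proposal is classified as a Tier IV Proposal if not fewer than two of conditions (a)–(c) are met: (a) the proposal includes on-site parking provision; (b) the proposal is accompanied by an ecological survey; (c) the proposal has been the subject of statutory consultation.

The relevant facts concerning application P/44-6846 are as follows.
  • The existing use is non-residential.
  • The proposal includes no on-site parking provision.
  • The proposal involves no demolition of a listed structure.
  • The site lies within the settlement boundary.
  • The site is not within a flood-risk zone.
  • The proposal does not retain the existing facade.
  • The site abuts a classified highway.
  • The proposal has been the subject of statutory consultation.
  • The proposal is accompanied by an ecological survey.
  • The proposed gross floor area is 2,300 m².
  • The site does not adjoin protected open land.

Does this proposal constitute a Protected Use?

section 5 — Licensed Development: [the proposal is accompanied by an ecological survey? yes] AND [the site lies outside the settlement boundary? no] AND [proposed gross floor area: 2,300 m² ≥ 2,850 m²? no] → not satisfied.
section 3 — Tier I Works: [the site adjoins protected open land? no] OR [the proposal involves demolition of a listed structure? no] → not satisfied.
section 2 — Protected Use: [not a Licensed Development (section 5)? yes] AND [Tier I Works (section 3)? no] → not satisfied.

No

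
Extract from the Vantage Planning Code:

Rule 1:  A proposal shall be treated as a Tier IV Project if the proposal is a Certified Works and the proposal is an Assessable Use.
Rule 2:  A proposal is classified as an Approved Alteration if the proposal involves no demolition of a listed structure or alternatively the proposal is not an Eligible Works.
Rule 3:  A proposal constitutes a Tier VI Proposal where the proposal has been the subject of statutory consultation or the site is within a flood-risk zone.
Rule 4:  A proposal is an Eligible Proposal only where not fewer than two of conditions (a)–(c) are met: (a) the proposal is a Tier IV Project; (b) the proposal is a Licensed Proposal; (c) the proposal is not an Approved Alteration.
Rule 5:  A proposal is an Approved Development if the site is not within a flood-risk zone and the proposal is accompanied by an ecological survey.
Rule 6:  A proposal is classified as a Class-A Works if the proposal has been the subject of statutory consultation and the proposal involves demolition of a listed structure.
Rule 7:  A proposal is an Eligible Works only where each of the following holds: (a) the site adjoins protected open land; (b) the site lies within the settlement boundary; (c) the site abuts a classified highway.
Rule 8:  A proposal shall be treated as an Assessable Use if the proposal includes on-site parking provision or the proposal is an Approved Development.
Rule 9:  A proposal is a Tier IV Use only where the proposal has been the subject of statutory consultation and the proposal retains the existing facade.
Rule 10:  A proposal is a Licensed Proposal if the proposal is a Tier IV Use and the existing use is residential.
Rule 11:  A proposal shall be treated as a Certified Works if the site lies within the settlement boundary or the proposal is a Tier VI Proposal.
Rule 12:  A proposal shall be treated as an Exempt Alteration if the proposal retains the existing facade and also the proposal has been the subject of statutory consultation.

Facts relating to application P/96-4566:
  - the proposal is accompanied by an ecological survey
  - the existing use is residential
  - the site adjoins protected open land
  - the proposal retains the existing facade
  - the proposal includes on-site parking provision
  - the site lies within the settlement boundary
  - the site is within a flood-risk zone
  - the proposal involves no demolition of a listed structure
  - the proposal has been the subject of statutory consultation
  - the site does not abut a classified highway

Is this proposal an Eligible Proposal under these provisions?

rule 3 — Tier VI Proposal: [the proposal has been the subject of statutory consultation? yes] OR [the site is within a flood-risk zone? yes] → satisfied.
rule 11 — Certified Works: [the site lies within the settlement boundary? yes] OR [Tier VI Proposal (rule 3)? yes] → satisfied.
rule 5 — Approved Development: [the site is not within a flood-risk zone? no] AND [the proposal is accompanied by an ecological survey? yes] → not satisfied.
rule 8 — Assessable Use: [the proposal includes on-site parking provision? yes] OR [Approved Development (rule 5)? no] → satisfied.
rule 1 — Tier IV Project: [Certified Works (rule 11)? yes] AND [Assessable Use (rule 8)? yes] → satisfied.
rule 9 — Tier IV Use: [the proposal has been the subject of statutory consultation? yes] AND [the proposal retains the existing facade? yes] → satisfied.
rule 10 — Licensed Proposal: [Tier IV Use (rule 9)? yes] AND [the existing use is residential? yes] → satisfied.
rule 7 — Eligible Works: [the site adjoins protected open land? yes] AND [the site lies within the settlement boundary? yes] AND [the site abuts a classified highway? no] → not satisfied.
rule 2 — Approved Alteration: [the proposal involves no demolition of a listed structure? yes] OR [not an Eligible Works (rule 7)? yes] → satisfied.
rule 4 — Eligible Proposal: Tier IV Project (rule 1)? yes; Licensed Proposal (rule 10)? yes; not an Approved Alteration (rule 2)? no — 2 of 3 hold (need ≥2) → satisfied.

Yes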